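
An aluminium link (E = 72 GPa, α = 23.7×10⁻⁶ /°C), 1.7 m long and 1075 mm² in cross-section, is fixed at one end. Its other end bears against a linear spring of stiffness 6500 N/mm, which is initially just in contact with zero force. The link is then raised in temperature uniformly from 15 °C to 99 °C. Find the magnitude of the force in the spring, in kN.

P ≈ 19.3 kN

The unrestrained thermal change is αΔT L = 23.7×10⁻⁶ × 84 × 1700 = 3.384 mm.
With a force P in the spring, the elastic change of the link is PL/(AE) and that of the spring is P/k; compatibility requires their sum to equal δ_free.
So P = δ_free / [L/(AE) + 1/k] = 3.384 / [ 1700/(1075×72×10³) + 1/(6500) ].
P = 3.384 / 0.0001758 = 19250 N.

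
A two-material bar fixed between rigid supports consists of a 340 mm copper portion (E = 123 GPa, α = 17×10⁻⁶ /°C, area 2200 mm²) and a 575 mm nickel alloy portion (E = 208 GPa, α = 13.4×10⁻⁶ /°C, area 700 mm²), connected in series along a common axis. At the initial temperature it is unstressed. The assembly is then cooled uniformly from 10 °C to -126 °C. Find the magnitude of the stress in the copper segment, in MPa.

With the walls removed the bar would change length by δ_free = Σ αᵢΔT Lᵢ = 17×10⁻⁶×136×340 + 13.4×10⁻⁶×136×575 = 1.834 mm.
The walls prevent any net length change, so an axial force P (same in every segment) develops. Compatibility: P · Σ Lᵢ/(AᵢEᵢ) = δ_free.
The series flexibility is Σ Lᵢ/(AᵢEᵢ) = 340/(2200×123×10³) + 575/(700×208×10³) = 5.206×10⁻⁶ mm/N.
So P = 1.834 / 5.206×10⁻⁶ = 352.3 kN, tensile.
σ_{copper} = P / A = 352300 / 2200 = 160.1 MPa.

σ ≈ 160 MPa (tensile)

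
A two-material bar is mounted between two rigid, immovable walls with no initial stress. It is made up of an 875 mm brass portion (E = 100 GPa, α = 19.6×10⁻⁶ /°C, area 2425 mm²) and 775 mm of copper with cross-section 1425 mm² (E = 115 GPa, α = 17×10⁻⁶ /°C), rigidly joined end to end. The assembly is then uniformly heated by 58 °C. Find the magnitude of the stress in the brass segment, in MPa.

σ ≈ 87 MPa (compressive)

If the supports were absent, the total length change would be Σ αᵢΔT Lᵢ = 19.6×10⁻⁶×58×875 + 17×10⁻⁶×58×775 = 1.759 mm.
The rigid supports impose zero overall length change; the single axial force P common to all segments must satisfy P Σ Lᵢ/(AᵢEᵢ) = δ_free.
The series flexibility is Σ Lᵢ/(AᵢEᵢ) = 875/(2425×100×10³) + 775/(1425×115×10³) = 8.337×10⁻⁶ mm/N.
P = 1.759 / 8.337×10⁻⁶ = 211000 N = 211 kN, compressive.
σ_{brass} = P / A = 211000 / 2425 = 86.99 MPa.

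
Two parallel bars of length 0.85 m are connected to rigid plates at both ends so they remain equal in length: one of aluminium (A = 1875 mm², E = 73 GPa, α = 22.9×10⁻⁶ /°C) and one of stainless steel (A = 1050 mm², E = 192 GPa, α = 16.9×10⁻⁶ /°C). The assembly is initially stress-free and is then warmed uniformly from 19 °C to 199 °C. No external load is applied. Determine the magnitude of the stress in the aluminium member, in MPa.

σ ≈ 47 MPa (compressive)

Both members must finish at the same length. With the larger α, the aluminium tends to over-expand; the plates restrain it, putting the aluminium in compression and the stainless steel in tension. With no external load the two internal forces are equal and opposite, magnitude P.
Compatibility of the two members (thermal + elastic change equal): (α₁ − α₂)ΔT = P·[1/(A₁E₁) + 1/(A₂E₂)].
|α₁ − α₂|·ΔT = 6×10⁻⁶ × 180 = 0.00108.
1/(A₁E₁) + 1/(A₂E₂) = 1/(1875×73×10³) + 1/(1050×192×10³) = 1.227×10⁻⁸ N⁻¹.
So P = 0.00108 / 1.227×10⁻⁸ = 88.05 kN.
σ_{aluminium} = P/A₁ = 88050/1875 = 46.96 MPa, compressive.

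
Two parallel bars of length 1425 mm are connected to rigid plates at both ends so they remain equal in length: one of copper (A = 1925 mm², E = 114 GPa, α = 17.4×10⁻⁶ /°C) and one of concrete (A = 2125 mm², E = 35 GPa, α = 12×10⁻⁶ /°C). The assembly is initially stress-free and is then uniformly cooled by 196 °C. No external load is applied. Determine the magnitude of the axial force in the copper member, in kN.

P ≈ 58.8 kN (tensile in the copper)

Equilibrium of a rigid end plate with no external load gives equal and opposite internal forces ±P in the two members. Since α_{copper} > α_{concrete}, cooling drives the copper into tension and the concrete into compression.
Compatibility of the two members (thermal + elastic change equal): (α₁ − α₂)ΔT = P·[1/(A₁E₁) + 1/(A₂E₂)].
|α₁ − α₂|·ΔT = 5.4×10⁻⁶ × 196 = 0.001058.
1/(A₁E₁) + 1/(A₂E₂) = 1/(1925×114×10³) + 1/(2125×35×10³) = 1.8×10⁻⁸ N⁻¹.
So P = 0.001058 / 1.8×10⁻⁸ = 58.79 kN.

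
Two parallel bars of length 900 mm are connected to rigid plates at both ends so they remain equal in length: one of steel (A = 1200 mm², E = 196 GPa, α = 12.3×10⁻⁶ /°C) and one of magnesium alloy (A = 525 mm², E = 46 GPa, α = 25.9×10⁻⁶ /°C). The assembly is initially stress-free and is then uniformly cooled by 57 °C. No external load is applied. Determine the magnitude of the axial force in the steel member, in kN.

P ≈ 17 kN (compressive in the steel)

Equilibrium of a rigid end plate with no external load gives equal and opposite internal forces ±P in the two members. Since α_{magnesium alloy} > α_{steel}, cooling drives the magnesium alloy into tension and the steel into compression.
Compatibility of the two members (thermal + elastic change equal): (α₁ − α₂)ΔT = P·[1/(A₁E₁) + 1/(A₂E₂)].
|α₁ − α₂|·ΔT = 13.6×10⁻⁶ × 57 = 0.0007752.
1/(A₁E₁) + 1/(A₂E₂) = 1/(1200×196×10³) + 1/(525×46×10³) = 4.566×10⁻⁸ N⁻¹.
So P = 0.0007752 / 4.566×10⁻⁸ = 16.98 kN.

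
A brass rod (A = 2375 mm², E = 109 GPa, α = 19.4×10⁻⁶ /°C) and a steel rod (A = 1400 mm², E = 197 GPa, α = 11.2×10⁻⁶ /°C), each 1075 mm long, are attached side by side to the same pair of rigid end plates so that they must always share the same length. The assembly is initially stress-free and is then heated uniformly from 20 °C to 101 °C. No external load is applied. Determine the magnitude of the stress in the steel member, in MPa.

σ ≈ 63.4 MPa (tensile)

Equilibrium of a rigid end plate with no external load gives equal and opposite internal forces ±P in the two members. Since α_{brass} > α_{steel}, heating drives the brass into compression and the steel into tension.
Setting the final lengths equal and cancelling L: (α₁ − α₂)ΔT = P/(A₁E₁) + P/(A₂E₂).
|α₁ − α₂|·ΔT = 8.2×10⁻⁶ × 81 = 0.0006642.
1/(A₁E₁) + 1/(A₂E₂) = 1/(2375×109×10³) + 1/(1400×197×10³) = 7.489×10⁻⁹ N⁻¹.
So P = 0.0006642 / 7.489×10⁻⁹ = 88.69 kN.
σ_{steel} = P/A₂ = 88690/1400 = 63.35 MPa, tensile.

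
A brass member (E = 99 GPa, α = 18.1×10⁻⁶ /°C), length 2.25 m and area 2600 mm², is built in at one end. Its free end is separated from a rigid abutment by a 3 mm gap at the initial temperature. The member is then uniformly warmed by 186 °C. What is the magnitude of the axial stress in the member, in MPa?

If the wall were absent the member would grow by αΔT L = 18.1×10⁻⁶ × 186 × 2250 = 7.575 mm.
The gap closes (δ_free > 3 mm) and the wall then resists a further 7.575 − 3 = 4.575 mm of expansion.
That suppressed elongation corresponds to σ = E·Δ/L = 99×10³ × 4.575/2250 = 201.3 MPa.

σ ≈ 201 MPa (compressive)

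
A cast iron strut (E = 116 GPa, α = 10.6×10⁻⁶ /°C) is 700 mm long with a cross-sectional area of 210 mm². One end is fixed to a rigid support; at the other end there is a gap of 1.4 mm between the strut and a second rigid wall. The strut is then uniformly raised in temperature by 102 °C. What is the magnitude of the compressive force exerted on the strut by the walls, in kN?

Unrestrained expansion: δ_free = αΔT L = 10.6×10⁻⁶ × 102 × 700 = 0.7568 mm.
Since δ_free = 0.757 mm is less than the 1.4 mm gap, the strut never touches the wall. No axial force develops.

P ≈ 0 kN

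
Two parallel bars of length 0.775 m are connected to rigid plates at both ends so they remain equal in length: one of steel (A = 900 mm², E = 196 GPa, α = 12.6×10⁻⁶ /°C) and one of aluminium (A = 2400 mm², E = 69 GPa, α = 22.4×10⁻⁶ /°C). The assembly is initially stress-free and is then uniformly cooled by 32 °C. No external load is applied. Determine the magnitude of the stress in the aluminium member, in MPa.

σ ≈ 11.2 MPa (tensile)

Equilibrium of a rigid end plate with no external load gives equal and opposite internal forces ±P in the two members. Since α_{aluminium} > α_{steel}, cooling drives the aluminium into tension and the steel into compression.
Setting the final lengths equal and cancelling L: (α₁ − α₂)ΔT = P/(A₁E₁) + P/(A₂E₂).
|α₁ − α₂|·ΔT = 9.8×10⁻⁶ × 32 = 0.0003136.
1/(A₁E₁) + 1/(A₂E₂) = 1/(900×196×10³) + 1/(2400×69×10³) = 1.171×10⁻⁸ N⁻¹.
So P = 0.0003136 / 1.171×10⁻⁸ = 26.79 kN.
σ_{aluminium} = P/A₂ = 26790/2400 = 11.16 MPa, tensile.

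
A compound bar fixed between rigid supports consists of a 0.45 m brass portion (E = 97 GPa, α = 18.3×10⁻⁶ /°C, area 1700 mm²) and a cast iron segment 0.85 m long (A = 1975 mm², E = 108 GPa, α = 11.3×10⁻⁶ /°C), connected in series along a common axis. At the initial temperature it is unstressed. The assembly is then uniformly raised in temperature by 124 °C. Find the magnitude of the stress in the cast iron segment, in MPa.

σ ≈ 167 MPa (compressive)

If the supports were absent, the total length change would be Σ αᵢΔT Lᵢ = 18.3×10⁻⁶×124×450 + 11.3×10⁻⁶×124×850 = 2.212 mm.
Since the ends are fixed, an axial force P builds up, equal in every segment, with P · Σ Lᵢ/(AᵢEᵢ) = δ_free.
Σ Lᵢ/(AᵢEᵢ) = 450/(1700×97×10³) + 850/(1975×108×10³) = 6.714×10⁻⁶ mm/N.
So P = 2.212 / 6.714×10⁻⁶ = 329.5 kN, compressive.
σ_{cast iron} = P / A = 329500 / 1975 = 166.8 MPa.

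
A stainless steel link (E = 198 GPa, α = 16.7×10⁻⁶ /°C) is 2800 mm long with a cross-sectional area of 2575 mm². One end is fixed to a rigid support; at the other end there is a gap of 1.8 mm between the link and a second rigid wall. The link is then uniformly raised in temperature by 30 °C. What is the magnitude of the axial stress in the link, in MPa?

Unrestrained expansion: δ_free = αΔT L = 16.7×10⁻⁶ × 30 × 2800 = 1.403 mm.
Since δ_free = 1.4 mm is less than the 1.8 mm gap, the link never touches the wall. No axial force develops.

σ ≈ 0 MPa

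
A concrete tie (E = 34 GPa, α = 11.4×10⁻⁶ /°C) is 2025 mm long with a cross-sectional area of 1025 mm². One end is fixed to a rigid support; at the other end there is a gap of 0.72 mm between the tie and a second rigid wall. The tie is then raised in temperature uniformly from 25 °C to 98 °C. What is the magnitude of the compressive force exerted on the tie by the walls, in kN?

P ≈ 16.6 kN

Free thermal elongation = αΔT L = 11.4×10⁻⁶ × 73 × 2025 = 1.685 mm.
This exceeds the 0.72 mm gap, so the wall pushes back. The portion of expansion that must be recovered elastically is δ_free − gap = 1.685 − 0.72 = 0.9652 mm.
That suppressed elongation corresponds to σ = E·Δ/L = 34×10³ × 0.9652/2025 = 16.21 MPa.
P = σA = 16.21 × 1025 = 16.61 kN.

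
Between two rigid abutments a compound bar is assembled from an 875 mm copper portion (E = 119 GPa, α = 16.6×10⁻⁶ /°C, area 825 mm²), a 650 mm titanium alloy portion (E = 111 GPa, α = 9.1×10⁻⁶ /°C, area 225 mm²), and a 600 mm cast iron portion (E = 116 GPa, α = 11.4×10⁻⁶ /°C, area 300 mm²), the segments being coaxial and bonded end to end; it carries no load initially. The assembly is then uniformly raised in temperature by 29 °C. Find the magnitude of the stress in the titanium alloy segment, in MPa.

σ ≈ 67.4 MPa (compressive)

With the walls removed the bar would change length by δ_free = Σ αᵢΔT Lᵢ = 16.6×10⁻⁶×29×875 + 9.1×10⁻⁶×29×650 + 11.4×10⁻⁶×29×600 = 0.7911 mm.
Since the ends are fixed, an axial force P builds up, equal in every segment, with P · Σ Lᵢ/(AᵢEᵢ) = δ_free.
Σ Lᵢ/(AᵢEᵢ) = 875/(825×119×10³) + 650/(225×111×10³) + 600/(300×116×10³) = 5.218×10⁻⁵ mm/N.
So P = 0.7911 / 5.218×10⁻⁵ = 15.16 kN, compressive.
σ_{titanium alloy} = P / A = 15160 / 225 = 67.38 MPa.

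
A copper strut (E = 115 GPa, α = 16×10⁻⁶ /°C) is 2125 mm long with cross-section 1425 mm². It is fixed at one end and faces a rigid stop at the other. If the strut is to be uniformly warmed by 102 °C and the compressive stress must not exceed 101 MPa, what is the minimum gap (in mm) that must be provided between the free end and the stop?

With no wall the strut would lengthen by αΔT L = 16×10⁻⁶ × 102 × 2125 = 3.468 mm.
At the allowable stress the elastic shortening the wall may impose is σL/E = 101 × 2125 / (115×10³) = 1.866 mm.
The gap must absorb the remainder: g_min = 3.468 − 1.866 = 1.602 mm.

g ≈ 1.6 mm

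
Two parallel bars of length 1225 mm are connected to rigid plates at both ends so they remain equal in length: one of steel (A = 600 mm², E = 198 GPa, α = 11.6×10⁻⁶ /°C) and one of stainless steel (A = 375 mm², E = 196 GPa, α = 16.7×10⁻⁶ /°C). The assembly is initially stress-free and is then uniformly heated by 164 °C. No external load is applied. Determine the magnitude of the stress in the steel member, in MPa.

σ ≈ 63.3 MPa (tensile)

The stainless steel has the larger α, so on heating it would change length more than the steel if both were free. The rigid plates force a common final length, so the stainless steel is put into compression and the steel into tension, with equal and opposite forces P (no external load).
Compatibility of the two members (thermal + elastic change equal): (α₁ − α₂)ΔT = P·[1/(A₁E₁) + 1/(A₂E₂)].
|α₁ − α₂|·ΔT = 5.1×10⁻⁶ × 164 = 0.0008364.
1/(A₁E₁) + 1/(A₂E₂) = 1/(600×198×10³) + 1/(375×196×10³) = 2.202×10⁻⁸ N⁻¹.
So P = 0.0008364 / 2.202×10⁻⁸ = 37.98 kN.
σ_{steel} = P/A₁ = 37980/600 = 63.3 MPa, tensile.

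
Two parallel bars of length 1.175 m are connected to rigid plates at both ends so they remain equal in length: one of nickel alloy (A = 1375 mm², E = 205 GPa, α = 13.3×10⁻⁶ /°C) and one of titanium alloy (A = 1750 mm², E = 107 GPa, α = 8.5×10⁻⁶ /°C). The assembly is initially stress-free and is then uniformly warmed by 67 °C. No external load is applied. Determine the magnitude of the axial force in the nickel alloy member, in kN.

Both members must finish at the same length. With the larger α, the nickel alloy tends to over-expand; the plates restrain it, putting the nickel alloy in compression and the titanium alloy in tension. With no external load the two internal forces are equal and opposite, magnitude P.
Compatibility of the two members (thermal + elastic change equal): (α₁ − α₂)ΔT = P·[1/(A₁E₁) + 1/(A₂E₂)].
|α₁ − α₂|·ΔT = 4.8×10⁻⁶ × 67 = 0.0003216.
1/(A₁E₁) + 1/(A₂E₂) = 1/(1375×205×10³) + 1/(1750×107×10³) = 8.888×10⁻⁹ N⁻¹.
P = 0.0003216 / 8.888×10⁻⁹ = 36180 N = 36.18 kN.

P ≈ 36.2 kN (compressive in the nickel alloy)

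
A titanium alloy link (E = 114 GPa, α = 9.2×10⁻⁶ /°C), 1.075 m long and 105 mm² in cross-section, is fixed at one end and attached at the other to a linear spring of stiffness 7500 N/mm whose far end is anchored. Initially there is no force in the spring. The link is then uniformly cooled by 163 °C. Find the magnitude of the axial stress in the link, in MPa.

The unrestrained thermal change is αΔT L = 9.2×10⁻⁶ × 163 × 1075 = 1.612 mm.
With a force P in the spring, the elastic change of the link is PL/(AE) and that of the spring is P/k; compatibility requires their sum to equal δ_free.
So P = δ_free / [L/(AE) + 1/k] = 1.612 / [ 1075/(105×114×10³) + 1/(7500) ].
P = 1.612 / 0.0002231 = 7224 N.
σ = P/A = 7224/105 = 68.8 MPa.

σ ≈ 68.8 MPa (tensile)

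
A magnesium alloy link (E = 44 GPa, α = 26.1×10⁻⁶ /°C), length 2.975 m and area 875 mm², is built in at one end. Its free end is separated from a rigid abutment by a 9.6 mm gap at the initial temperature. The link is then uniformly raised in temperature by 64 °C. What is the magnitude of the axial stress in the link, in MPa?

Unrestrained expansion: δ_free = αΔT L = 26.1×10⁻⁶ × 64 × 2975 = 4.969 mm.
Since δ_free = 4.97 mm is less than the 9.6 mm gap, the link never touches the wall. No axial force develops.

σ ≈ 0 MPa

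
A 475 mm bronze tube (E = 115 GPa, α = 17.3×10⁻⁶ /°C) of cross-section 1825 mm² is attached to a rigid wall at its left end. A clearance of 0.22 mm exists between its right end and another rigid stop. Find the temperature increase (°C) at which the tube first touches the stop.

ΔT ≈ 26.8 °C

The gap closes when αΔT L = 0.22 mm, since the tube is still unstressed at that instant.
ΔT = 0.22 / (17.3×10⁻⁶ × 475) = 26.77 °C.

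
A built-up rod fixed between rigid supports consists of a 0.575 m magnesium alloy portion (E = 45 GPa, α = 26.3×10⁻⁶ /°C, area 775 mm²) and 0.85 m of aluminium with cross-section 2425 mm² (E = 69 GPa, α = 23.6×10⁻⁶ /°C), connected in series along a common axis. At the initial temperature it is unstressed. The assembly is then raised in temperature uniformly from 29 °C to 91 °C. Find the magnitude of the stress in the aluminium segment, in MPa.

σ ≈ 41.7 MPa (compressive)

With the walls removed the bar would change length by δ_free = Σ αᵢΔT Lᵢ = 26.3×10⁻⁶×62×575 + 23.6×10⁻⁶×62×850 = 2.181 mm.
The rigid supports impose zero overall length change; the single axial force P common to all segments must satisfy P Σ Lᵢ/(AᵢEᵢ) = δ_free.
Σ Lᵢ/(AᵢEᵢ) = 575/(775×45×10³) + 850/(2425×69×10³) = 2.157×10⁻⁵ mm/N.
So P = 2.181 / 2.157×10⁻⁵ = 101.1 kN, compressive.
σ_{aluminium} = P / A = 101100 / 2425 = 41.71 MPa.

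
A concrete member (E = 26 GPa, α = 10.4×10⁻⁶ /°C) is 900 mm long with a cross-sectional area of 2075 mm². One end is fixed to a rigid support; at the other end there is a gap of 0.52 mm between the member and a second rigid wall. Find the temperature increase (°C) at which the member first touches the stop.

The gap closes when αΔT L = 0.52 mm, since the member is still unstressed at that instant.
ΔT = 0.52 / (10.4×10⁻⁶ × 900) = 55.56 °C.

ΔT ≈ 55.6 °C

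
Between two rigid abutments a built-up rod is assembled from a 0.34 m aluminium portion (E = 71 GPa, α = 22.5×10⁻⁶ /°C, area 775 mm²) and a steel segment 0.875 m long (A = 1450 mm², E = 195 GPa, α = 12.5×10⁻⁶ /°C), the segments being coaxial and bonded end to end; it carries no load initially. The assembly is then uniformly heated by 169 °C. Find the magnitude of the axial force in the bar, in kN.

P ≈ 339 kN (compressive)

If the supports were absent, the total length change would be Σ αᵢΔT Lᵢ = 22.5×10⁻⁶×169×340 + 12.5×10⁻⁶×169×875 = 3.141 mm.
The walls prevent any net length change, so an axial force P (same in every segment) develops. Compatibility: P · Σ Lᵢ/(AᵢEᵢ) = δ_free.
The series flexibility is Σ Lᵢ/(AᵢEᵢ) = 340/(775×71×10³) + 875/(1450×195×10³) = 9.274×10⁻⁶ mm/N.
Hence P = δ_free / Σ(L/AE) = 3.141/9.274×10⁻⁶ = 338.7 kN (compressive).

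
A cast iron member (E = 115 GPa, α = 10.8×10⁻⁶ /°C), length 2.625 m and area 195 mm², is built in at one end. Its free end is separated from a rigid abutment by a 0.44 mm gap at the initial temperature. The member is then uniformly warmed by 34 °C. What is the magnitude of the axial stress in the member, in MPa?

σ ≈ 23 MPa (compressive)

Free thermal elongation = αΔT L = 10.8×10⁻⁶ × 34 × 2625 = 0.9639 mm.
The gap closes (δ_free > 0.44 mm) and the wall then resists a further 0.9639 − 0.44 = 0.5239 mm of expansion.
So σ = E(δ_free − g)/L = 115×10³ × 0.5239/2625 = 22.95 MPa.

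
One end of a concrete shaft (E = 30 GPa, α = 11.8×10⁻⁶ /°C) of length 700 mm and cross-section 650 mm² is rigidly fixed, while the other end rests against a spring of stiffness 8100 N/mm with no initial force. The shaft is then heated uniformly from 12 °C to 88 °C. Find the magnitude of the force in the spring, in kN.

P ≈ 3.94 kN

Free thermal expansion: δ_free = αΔT L = 11.8×10⁻⁶ × 76 × 700 = 0.6278 mm.
Let P be the compressive force at the spring. The shaft shortens elastically by PL/(AE) and the spring compresses by P/k; together these equal δ_free.
P [ L/(AE) + 1/k ] = δ_free → P [ 700/(650×30×10³) + 1/(8100) ] = 0.6278.
P = 0.6278 / 0.0001594 = 3939 N.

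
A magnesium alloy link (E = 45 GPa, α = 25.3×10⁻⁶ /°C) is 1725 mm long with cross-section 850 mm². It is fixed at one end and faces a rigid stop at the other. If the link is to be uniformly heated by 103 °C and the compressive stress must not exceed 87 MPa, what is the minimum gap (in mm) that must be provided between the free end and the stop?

g ≈ 1.16 mm

Free expansion if unrestrained: δ_free = αΔT L = 25.3×10⁻⁶ × 103 × 1725 = 4.495 mm.
A stress of 87 MPa corresponds to the wall pushing the link back by σL/E = 87×1725/(45×10³) = 3.335 mm.
The gap must absorb the remainder: g_min = 4.495 − 3.335 = 1.16 mm.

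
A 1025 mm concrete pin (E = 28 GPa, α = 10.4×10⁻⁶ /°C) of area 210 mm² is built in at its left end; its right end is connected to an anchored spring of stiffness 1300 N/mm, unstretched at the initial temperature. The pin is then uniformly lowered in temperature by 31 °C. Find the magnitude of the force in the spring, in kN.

P ≈ 0.35 kN

If the spring were absent the pin would shorten by αΔT L = 10.4×10⁻⁶ × 31 × 1025 = 0.3305 mm.
Let P be the tensile force in the spring. The pin extends elastically by PL/(AE) and the spring stretches by P/k; together these equal δ_free.
So P = δ_free / [L/(AE) + 1/k] = 0.3305 / [ 1025/(210×28×10³) + 1/(1300) ].
P = 0.3305 / 0.0009436 = 350.2 N.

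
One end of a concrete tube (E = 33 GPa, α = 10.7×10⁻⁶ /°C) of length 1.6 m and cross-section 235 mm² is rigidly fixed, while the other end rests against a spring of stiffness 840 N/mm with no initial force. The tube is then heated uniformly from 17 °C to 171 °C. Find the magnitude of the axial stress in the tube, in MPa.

σ ≈ 8.03 MPa (compressive)

The unrestrained thermal change is αΔT L = 10.7×10⁻⁶ × 154 × 1600 = 2.636 mm.
Let P be the compressive force at the spring. The tube shortens elastically by PL/(AE) and the spring compresses by P/k; together these equal δ_free.
So P = δ_free / [L/(AE) + 1/k] = 2.636 / [ 1600/(235×33×10³) + 1/(840) ].
P = 2.636 / 0.001397 = 1888 N.
σ = P/A = 1888/235 = 8.032 MPa.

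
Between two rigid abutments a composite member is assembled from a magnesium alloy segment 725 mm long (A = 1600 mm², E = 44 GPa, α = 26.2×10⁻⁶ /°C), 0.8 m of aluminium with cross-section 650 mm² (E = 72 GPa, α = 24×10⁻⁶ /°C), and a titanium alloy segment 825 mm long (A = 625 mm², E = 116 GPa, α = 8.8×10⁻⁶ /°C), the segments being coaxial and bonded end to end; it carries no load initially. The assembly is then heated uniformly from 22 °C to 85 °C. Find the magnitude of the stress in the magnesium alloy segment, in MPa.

σ ≈ 46.2 MPa (compressive)

Free thermal expansion of the whole bar: Σ αᵢΔT Lᵢ = 26.2×10⁻⁶×63×725 + 24×10⁻⁶×63×800 + 8.8×10⁻⁶×63×825 = 2.864 mm.
Since the ends are fixed, an axial force P builds up, equal in every segment, with P · Σ Lᵢ/(AᵢEᵢ) = δ_free.
Σ Lᵢ/(AᵢEᵢ) = 725/(1600×44×10³) + 800/(650×72×10³) + 825/(625×116×10³) = 3.877×10⁻⁵ mm/N.
Hence P = δ_free / Σ(L/AE) = 2.864/3.877×10⁻⁵ = 73.86 kN (compressive).
σ_{magnesium alloy} = P / A = 73860 / 1600 = 46.16 MPa.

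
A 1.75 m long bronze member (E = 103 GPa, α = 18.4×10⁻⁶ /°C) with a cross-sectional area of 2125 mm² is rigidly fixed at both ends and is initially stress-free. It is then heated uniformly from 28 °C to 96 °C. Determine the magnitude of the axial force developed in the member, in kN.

Full restraint means ε = 0, so the stress is σ = EαΔT = 103×10³ × 18.4×10⁻⁶ × 68 = 128.9 MPa.
Axial force P = σA = 128.9 × 2125 = 273900 N = 273.9 kN, compressive.

P ≈ 274 kN (compressive)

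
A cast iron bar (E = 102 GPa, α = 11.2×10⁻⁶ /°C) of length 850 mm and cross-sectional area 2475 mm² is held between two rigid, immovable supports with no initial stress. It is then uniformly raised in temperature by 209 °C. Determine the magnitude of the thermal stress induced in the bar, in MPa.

σ ≈ 239 MPa (compressive)

With length fixed, the mechanical strain must cancel the thermal strain αΔT = 11.2×10⁻⁶ × 209 = 2340.8×10⁻⁶.
Hence σ = E·αΔT = 102×10³ × 2340.8×10⁻⁶ = 238.8 MPa, compressive.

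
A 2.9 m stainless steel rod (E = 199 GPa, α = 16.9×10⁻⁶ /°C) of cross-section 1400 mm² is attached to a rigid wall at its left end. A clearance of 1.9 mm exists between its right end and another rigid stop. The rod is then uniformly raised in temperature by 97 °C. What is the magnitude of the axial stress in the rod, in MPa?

σ ≈ 196 MPa (compressive)

If the wall were absent the rod would grow by αΔT L = 16.9×10⁻⁶ × 97 × 2900 = 4.754 mm.
This exceeds the 1.9 mm gap, so the wall pushes back. The portion of expansion that must be recovered elastically is δ_free − gap = 4.754 − 1.9 = 2.854 mm.
That suppressed elongation corresponds to σ = E·Δ/L = 199×10³ × 2.854/2900 = 195.8 MPa.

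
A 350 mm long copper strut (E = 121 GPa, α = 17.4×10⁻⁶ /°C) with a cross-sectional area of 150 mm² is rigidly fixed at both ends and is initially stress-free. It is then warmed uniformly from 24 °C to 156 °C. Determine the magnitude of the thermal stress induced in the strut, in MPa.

With length fixed, the mechanical strain must cancel the thermal strain αΔT = 17.4×10⁻⁶ × 132 = 2296.8×10⁻⁶.
Hence σ = E·αΔT = 121×10³ × 2296.8×10⁻⁶ = 277.9 MPa, compressive.

σ ≈ 278 MPa (compressive)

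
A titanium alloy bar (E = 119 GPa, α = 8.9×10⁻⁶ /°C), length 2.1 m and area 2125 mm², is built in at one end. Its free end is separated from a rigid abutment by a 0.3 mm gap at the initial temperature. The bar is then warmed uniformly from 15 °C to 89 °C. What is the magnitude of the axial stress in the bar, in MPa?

σ ≈ 61.4 MPa (compressive)

If the wall were absent the bar would grow by αΔT L = 8.9×10⁻⁶ × 74 × 2100 = 1.383 mm.
After closing the 0.3 mm clearance, 1.383 − 0.3 = 1.083 mm of expansion remains to be suppressed by the wall.
That suppressed elongation corresponds to σ = E·Δ/L = 119×10³ × 1.083/2100 = 61.37 MPa.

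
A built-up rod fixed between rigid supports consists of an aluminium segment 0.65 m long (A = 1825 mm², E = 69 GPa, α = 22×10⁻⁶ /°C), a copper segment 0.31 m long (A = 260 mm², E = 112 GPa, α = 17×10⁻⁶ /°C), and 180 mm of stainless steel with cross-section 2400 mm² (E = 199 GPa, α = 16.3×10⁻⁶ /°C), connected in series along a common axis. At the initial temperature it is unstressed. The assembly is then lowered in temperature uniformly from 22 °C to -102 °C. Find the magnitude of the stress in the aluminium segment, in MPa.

Free thermal contraction of the whole bar: Σ αᵢΔT Lᵢ = 22×10⁻⁶×124×650 + 17×10⁻⁶×124×310 + 16.3×10⁻⁶×124×180 = 2.79 mm.
The rigid supports impose zero overall length change; the single axial force P common to all segments must satisfy P Σ Lᵢ/(AᵢEᵢ) = δ_free.
The series flexibility is Σ Lᵢ/(AᵢEᵢ) = 650/(1825×69×10³) + 310/(260×112×10³) + 180/(2400×199×10³) = 1.618×10⁻⁵ mm/N.
So P = 2.79 / 1.618×10⁻⁵ = 172.4 kN, tensile.
σ_{aluminium} = P / A = 172400 / 1825 = 94.48 MPa.

σ ≈ 94.5 MPa (tensile)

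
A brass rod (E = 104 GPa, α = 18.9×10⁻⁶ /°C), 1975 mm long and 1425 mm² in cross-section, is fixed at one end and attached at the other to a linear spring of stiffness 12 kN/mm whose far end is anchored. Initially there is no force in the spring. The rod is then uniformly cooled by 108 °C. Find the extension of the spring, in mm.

If the spring were absent the rod would shorten by αΔT L = 18.9×10⁻⁶ × 108 × 1975 = 4.031 mm.
With a force P in the spring, the elastic change of the rod is PL/(AE) and that of the spring is P/k; compatibility requires their sum to equal δ_free.
So P = δ_free / [L/(AE) + 1/k] = 4.031 / [ 1975/(1425×104×10³) + 1/(12×10³) ].
P = 4.031 / 9.666×10⁻⁵ = 41710 N.
Spring extension = P/k = 41710/(12×10³) = 3.476 mm.

δ ≈ 3.48 mm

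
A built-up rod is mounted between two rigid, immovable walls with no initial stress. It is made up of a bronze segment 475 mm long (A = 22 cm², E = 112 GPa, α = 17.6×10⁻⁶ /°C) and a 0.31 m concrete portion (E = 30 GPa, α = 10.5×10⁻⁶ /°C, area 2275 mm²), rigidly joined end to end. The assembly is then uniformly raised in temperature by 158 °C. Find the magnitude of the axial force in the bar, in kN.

Free thermal expansion of the whole bar: Σ αᵢΔT Lᵢ = 17.6×10⁻⁶×158×475 + 10.5×10⁻⁶×158×310 = 1.835 mm.
Since the ends are fixed, an axial force P builds up, equal in every segment, with P · Σ Lᵢ/(AᵢEᵢ) = δ_free.
The series flexibility is Σ Lᵢ/(AᵢEᵢ) = 475/(2200×112×10³) + 310/(2275×30×10³) = 6.47×10⁻⁶ mm/N.
So P = 1.835 / 6.47×10⁻⁶ = 283.6 kN, compressive.

P ≈ 284 kN (compressive)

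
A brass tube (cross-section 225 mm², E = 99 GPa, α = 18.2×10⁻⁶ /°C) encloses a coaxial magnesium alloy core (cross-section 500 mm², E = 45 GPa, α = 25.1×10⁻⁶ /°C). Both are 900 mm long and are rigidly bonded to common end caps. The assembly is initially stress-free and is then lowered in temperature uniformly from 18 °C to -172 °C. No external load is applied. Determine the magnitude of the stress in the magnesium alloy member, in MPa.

σ ≈ 29.3 MPa (tensile)

Both members must finish at the same length. With the larger α, the magnesium alloy tends to over-contract; the plates restrain it, putting the magnesium alloy in tension and the brass in compression. With no external load the two internal forces are equal and opposite, magnitude P.
Compatibility of the two members (thermal + elastic change equal): (α₁ − α₂)ΔT = P·[1/(A₁E₁) + 1/(A₂E₂)].
|α₁ − α₂|·ΔT = 6.9×10⁻⁶ × 190 = 0.001311.
1/(A₁E₁) + 1/(A₂E₂) = 1/(225×99×10³) + 1/(500×45×10³) = 8.934×10⁻⁸ N⁻¹.
P = 0.001311 / 8.934×10⁻⁸ = 14670 N = 14.67 kN.
σ_{magnesium alloy} = P/A₂ = 14670/500 = 29.35 MPa, tensile.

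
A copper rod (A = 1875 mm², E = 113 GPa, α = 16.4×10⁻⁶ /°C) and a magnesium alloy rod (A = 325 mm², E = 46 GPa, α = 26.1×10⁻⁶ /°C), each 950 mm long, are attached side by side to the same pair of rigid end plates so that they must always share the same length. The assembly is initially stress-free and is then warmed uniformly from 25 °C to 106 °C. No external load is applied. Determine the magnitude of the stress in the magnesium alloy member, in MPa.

Both members must finish at the same length. With the larger α, the magnesium alloy tends to over-expand; the plates restrain it, putting the magnesium alloy in compression and the copper in tension. With no external load the two internal forces are equal and opposite, magnitude P.
Equating the net (thermal + elastic) strains gives |α₁ − α₂|·ΔT = P·[1/(A₁E₁) + 1/(A₂E₂)].
|α₁ − α₂|·ΔT = 9.7×10⁻⁶ × 81 = 0.0007857.
1/(A₁E₁) + 1/(A₂E₂) = 1/(1875×113×10³) + 1/(325×46×10³) = 7.161×10⁻⁸ N⁻¹.
P = 0.0007857 / 7.161×10⁻⁸ = 10970 N = 10.97 kN.
σ_{magnesium alloy} = P/A₂ = 10970/325 = 33.76 MPa, compressive.

σ ≈ 33.8 MPa (compressive)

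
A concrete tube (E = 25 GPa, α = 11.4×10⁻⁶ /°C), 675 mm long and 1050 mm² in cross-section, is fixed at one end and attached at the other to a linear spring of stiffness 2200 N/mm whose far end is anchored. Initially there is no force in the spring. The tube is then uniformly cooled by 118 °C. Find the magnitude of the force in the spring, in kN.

Free thermal contraction: δ_free = αΔT L = 11.4×10⁻⁶ × 118 × 675 = 0.908 mm.
Let P be the tensile force in the spring. The tube extends elastically by PL/(AE) and the spring stretches by P/k; together these equal δ_free.
So P = δ_free / [L/(AE) + 1/k] = 0.908 / [ 675/(1050×25×10³) + 1/(2200) ].
P = 0.908 / 0.0004803 = 1891 N.

P ≈ 1.89 kN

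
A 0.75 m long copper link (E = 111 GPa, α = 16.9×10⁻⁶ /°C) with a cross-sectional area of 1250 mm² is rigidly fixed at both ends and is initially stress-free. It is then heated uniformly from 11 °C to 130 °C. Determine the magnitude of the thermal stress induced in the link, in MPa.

σ ≈ 223 MPa (compressive)

With length fixed, the mechanical strain must cancel the thermal strain αΔT = 16.9×10⁻⁶ × 119 = 2011.1×10⁻⁶.
The stress required to suppress this strain is σ = Eε = 111×10³ × 2011.1×10⁻⁶ = 223.2 MPa, compressive since the link is trying to expand.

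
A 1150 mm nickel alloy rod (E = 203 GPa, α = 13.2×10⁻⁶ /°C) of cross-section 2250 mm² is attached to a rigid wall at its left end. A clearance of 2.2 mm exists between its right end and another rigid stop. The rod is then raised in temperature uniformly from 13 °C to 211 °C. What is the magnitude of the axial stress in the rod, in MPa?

Unrestrained expansion: δ_free = αΔT L = 13.2×10⁻⁶ × 198 × 1150 = 3.006 mm.
This exceeds the 2.2 mm gap, so the wall pushes back. The portion of expansion that must be recovered elastically is δ_free − gap = 3.006 − 2.2 = 0.8056 mm.
That suppressed elongation corresponds to σ = E·Δ/L = 203×10³ × 0.8056/1150 = 142.2 MPa.

σ ≈ 142 MPa (compressive)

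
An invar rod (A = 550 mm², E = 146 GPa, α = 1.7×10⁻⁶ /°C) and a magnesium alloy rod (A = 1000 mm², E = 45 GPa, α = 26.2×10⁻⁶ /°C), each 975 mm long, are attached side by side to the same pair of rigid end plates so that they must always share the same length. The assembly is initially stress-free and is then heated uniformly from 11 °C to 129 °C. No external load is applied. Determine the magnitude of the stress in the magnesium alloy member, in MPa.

σ ≈ 83.4 MPa (compressive)

The magnesium alloy has the larger α, so on heating it would change length more than the invar if both were free. The rigid plates force a common final length, so the magnesium alloy is put into compression and the invar into tension, with equal and opposite forces P (no external load).
Setting the final lengths equal and cancelling L: (α₁ − α₂)ΔT = P/(A₁E₁) + P/(A₂E₂).
|α₁ − α₂|·ΔT = 24.5×10⁻⁶ × 118 = 0.002891.
1/(A₁E₁) + 1/(A₂E₂) = 1/(550×146×10³) + 1/(1000×45×10³) = 3.468×10⁻⁸ N⁻¹.
P = 0.002891 / 3.468×10⁻⁸ = 83370 N = 83.37 kN.
σ_{magnesium alloy} = P/A₂ = 83370/1000 = 83.37 MPa, compressive.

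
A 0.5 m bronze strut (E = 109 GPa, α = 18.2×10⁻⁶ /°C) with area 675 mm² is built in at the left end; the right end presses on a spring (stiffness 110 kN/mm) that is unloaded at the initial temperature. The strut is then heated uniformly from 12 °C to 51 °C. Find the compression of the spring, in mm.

δ ≈ 0.203 mm

If the spring were absent the strut would lengthen by αΔT L = 18.2×10⁻⁶ × 39 × 500 = 0.3549 mm.
Let P be the compressive force at the spring. The strut shortens elastically by PL/(AE) and the spring compresses by P/k; together these equal δ_free.
So P = δ_free / [L/(AE) + 1/k] = 0.3549 / [ 500/(675×109×10³) + 1/(110×10³) ].
P = 0.3549 / 1.589×10⁻⁵ = 22340 N.
Spring compression = P/k = 22340/(110×10³) = 0.2031 mm.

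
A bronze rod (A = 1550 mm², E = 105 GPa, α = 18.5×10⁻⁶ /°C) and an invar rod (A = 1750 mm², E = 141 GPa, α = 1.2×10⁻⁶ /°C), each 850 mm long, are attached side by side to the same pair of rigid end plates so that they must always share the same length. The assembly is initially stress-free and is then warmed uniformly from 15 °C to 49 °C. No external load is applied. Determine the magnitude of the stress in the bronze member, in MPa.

σ ≈ 37.2 MPa (compressive)

The bronze has the larger α, so on heating it would change length more than the invar if both were free. The rigid plates force a common final length, so the bronze is put into compression and the invar into tension, with equal and opposite forces P (no external load).
Equating the net (thermal + elastic) strains gives |α₁ − α₂|·ΔT = P·[1/(A₁E₁) + 1/(A₂E₂)].
|α₁ − α₂|·ΔT = 17.3×10⁻⁶ × 34 = 0.0005882.
1/(A₁E₁) + 1/(A₂E₂) = 1/(1550×105×10³) + 1/(1750×141×10³) = 1.02×10⁻⁸ N⁻¹.
So P = 0.0005882 / 1.02×10⁻⁸ = 57.68 kN.
σ_{bronze} = P/A₁ = 57680/1550 = 37.21 MPa, compressive.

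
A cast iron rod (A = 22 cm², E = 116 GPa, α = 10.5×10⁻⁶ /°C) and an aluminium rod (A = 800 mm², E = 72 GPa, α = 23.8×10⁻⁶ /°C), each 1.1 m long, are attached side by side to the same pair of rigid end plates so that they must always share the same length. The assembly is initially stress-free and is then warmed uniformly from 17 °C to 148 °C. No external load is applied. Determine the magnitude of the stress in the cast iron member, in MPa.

σ ≈ 37.2 MPa (tensile)

Both members must finish at the same length. With the larger α, the aluminium tends to over-expand; the plates restrain it, putting the aluminium in compression and the cast iron in tension. With no external load the two internal forces are equal and opposite, magnitude P.
Setting the final lengths equal and cancelling L: (α₁ − α₂)ΔT = P/(A₁E₁) + P/(A₂E₂).
|α₁ − α₂|·ΔT = 13.3×10⁻⁶ × 131 = 0.001742.
1/(A₁E₁) + 1/(A₂E₂) = 1/(2200×116×10³) + 1/(800×72×10³) = 2.128×10⁻⁸ N⁻¹.
So P = 0.001742 / 2.128×10⁻⁸ = 81.88 kN.
σ_{cast iron} = P/A₁ = 81880/2200 = 37.22 MPa, tensile.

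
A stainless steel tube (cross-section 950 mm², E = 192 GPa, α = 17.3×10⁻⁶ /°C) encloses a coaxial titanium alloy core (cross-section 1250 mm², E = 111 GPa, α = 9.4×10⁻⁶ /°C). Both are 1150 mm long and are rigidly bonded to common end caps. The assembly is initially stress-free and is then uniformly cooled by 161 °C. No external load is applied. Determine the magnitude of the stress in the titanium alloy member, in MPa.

The stainless steel has the larger α, so on cooling it would change length more than the titanium alloy if both were free. The rigid plates force a common final length, so the stainless steel is put into tension and the titanium alloy into compression, with equal and opposite forces P (no external load).
Equating the net (thermal + elastic) strains gives |α₁ − α₂|·ΔT = P·[1/(A₁E₁) + 1/(A₂E₂)].
|α₁ − α₂|·ΔT = 7.9×10⁻⁶ × 161 = 0.001272.
1/(A₁E₁) + 1/(A₂E₂) = 1/(950×192×10³) + 1/(1250×111×10³) = 1.269×10⁻⁸ N⁻¹.
So P = 0.001272 / 1.269×10⁻⁸ = 100.2 kN.
σ_{titanium alloy} = P/A₂ = 100200/1250 = 80.18 MPa, compressive.

σ ≈ 80.2 MPa (compressive)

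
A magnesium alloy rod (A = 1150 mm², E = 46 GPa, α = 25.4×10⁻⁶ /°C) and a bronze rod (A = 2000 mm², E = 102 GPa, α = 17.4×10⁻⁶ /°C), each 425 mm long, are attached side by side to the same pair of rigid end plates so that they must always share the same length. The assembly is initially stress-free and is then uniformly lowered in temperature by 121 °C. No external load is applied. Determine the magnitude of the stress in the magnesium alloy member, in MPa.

Equilibrium of a rigid end plate with no external load gives equal and opposite internal forces ±P in the two members. Since α_{magnesium alloy} > α_{bronze}, cooling drives the magnesium alloy into tension and the bronze into compression.
Equating the net (thermal + elastic) strains gives |α₁ − α₂|·ΔT = P·[1/(A₁E₁) + 1/(A₂E₂)].
|α₁ − α₂|·ΔT = 8×10⁻⁶ × 121 = 0.000968.
1/(A₁E₁) + 1/(A₂E₂) = 1/(1150×46×10³) + 1/(2000×102×10³) = 2.381×10⁻⁸ N⁻¹.
P = 0.000968 / 2.381×10⁻⁸ = 40660 N = 40.66 kN.
σ_{magnesium alloy} = P/A₁ = 40660/1150 = 35.36 MPa, tensile.

σ ≈ 35.4 MPa (tensile)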